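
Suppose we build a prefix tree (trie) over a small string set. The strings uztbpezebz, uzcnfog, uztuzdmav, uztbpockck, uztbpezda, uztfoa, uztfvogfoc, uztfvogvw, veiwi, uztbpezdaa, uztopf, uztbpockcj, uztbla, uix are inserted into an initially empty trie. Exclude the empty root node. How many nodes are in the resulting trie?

For each word, the new-node count is its length minus the longest prefix already in the trie:
  "uztbpezebz" → 10 new (u, z, t, b, p, e, z, e, b, z)
  "uzcnfog" → prefix "uz" already present; 5 new (c, n, f, o, g)
  "uztuzdmav" → prefix "uzt" already present; 6 new (u, z, d, m, a, v)
  "uztbpockck" → prefix "uztbp" already present; 5 new (o, c, k, c, k)
  "uztbpezda" → prefix "uztbpez" already present; 2 new (d, a)
  "uztfoa" → prefix "uzt" already present; 3 new (f, o, a)
  "uztfvogfoc" → prefix "uztf" already present; 6 new (v, o, g, f, o, c)
  "uztfvogvw" → prefix "uztfvog" already present; 2 new (v, w)
  "veiwi" → 5 new (v, e, i, w, i)
  "uztbpezdaa" → prefix "uztbpezda" already present; 1 new (a)
  "uztopf" → prefix "uzt" already present; 3 new (o, p, f)
  "uztbpockcj" → prefix "uztbpockc" already present; 1 new (j)
  "uztbla" → prefix "uztb" already present; 2 new (l, a)
  "uix" → prefix "u" already present; 2 new (i, x)
Total nodes = 10 + 5 + 6 + 5 + 2 + 3 + 6 + 2 + 5 + 1 + 3 + 1 + 2 + 2 = 53

53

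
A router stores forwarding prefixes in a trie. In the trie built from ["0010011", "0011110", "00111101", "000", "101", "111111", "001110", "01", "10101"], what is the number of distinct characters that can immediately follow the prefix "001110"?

Walk "001110" from the root, arriving at one node.
No stored string extends past "001110".
That node has 0 child edges.

0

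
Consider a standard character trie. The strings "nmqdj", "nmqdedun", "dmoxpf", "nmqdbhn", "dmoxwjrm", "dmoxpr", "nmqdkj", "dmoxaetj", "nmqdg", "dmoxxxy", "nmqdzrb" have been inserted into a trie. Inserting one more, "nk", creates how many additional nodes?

1

"n" is already a path in the trie; the remaining "k" must be added.
New nodes needed: |"nk"| − 1 = 2 − 1 = 1.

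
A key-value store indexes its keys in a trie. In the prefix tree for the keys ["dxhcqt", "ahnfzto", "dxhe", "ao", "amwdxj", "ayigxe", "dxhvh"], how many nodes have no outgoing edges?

A leaf is a node with no children — equivalently, the end of a word that is not a proper prefix of any other stored word.
Those words: "ahnfzto", "amwdxj", "ao", "ayigxe", "dxhcqt", "dxhe", "dxhvh"
Leaf count: 7

7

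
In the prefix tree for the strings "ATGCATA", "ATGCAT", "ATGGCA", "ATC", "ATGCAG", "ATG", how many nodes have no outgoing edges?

4

Leaves are exactly the stored words that no other stored word extends.
Those words: "ATC", "ATGCAG", "ATGCATA", "ATGGCA"
Leaf count: 4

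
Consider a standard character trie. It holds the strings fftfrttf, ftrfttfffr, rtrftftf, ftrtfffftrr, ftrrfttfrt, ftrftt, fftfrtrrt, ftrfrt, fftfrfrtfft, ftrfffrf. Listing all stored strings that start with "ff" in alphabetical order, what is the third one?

Words with prefix "ff", in lexicographic order: "fftfrfrtfft", "fftfrtrrt", "fftfrttf"
Position 3: fftfrttf

fftfrttf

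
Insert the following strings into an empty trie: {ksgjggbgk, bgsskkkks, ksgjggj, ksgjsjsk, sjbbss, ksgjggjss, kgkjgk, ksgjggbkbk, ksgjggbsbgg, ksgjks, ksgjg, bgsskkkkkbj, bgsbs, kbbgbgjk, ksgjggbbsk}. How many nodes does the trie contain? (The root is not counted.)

60

Insert word by word; a character creates a node only if that edge doesn't already exist:
  "ksgjggbgk" → 9 new (k, s, g, j, g, g, b, g, k)
  "bgsskkkks" → 9 new (b, g, s, s, k, k, k, k, s)
  "ksgjggj" → prefix "ksgjgg" already present; 1 new (j)
  "ksgjsjsk" → prefix "ksgj" already present; 4 new (s, j, s, k)
  "sjbbss" → 6 new (s, j, b, b, s, s)
  "ksgjggjss" → prefix "ksgjggj" already present; 2 new (s, s)
  "kgkjgk" → prefix "k" already present; 5 new (g, k, j, g, k)
  "ksgjggbkbk" → prefix "ksgjggb" already present; 3 new (k, b, k)
  "ksgjggbsbgg" → prefix "ksgjggb" already present; 4 new (s, b, g, g)
  "ksgjks" → prefix "ksgj" already present; 2 new (k, s)
  "ksgjg" → prefix "ksgjg" already present; 0 new (none)
  "bgsskkkkkbj" → prefix "bgsskkkk" already present; 3 new (k, b, j)
  "bgsbs" → prefix "bgs" already present; 2 new (b, s)
  "kbbgbgjk" → prefix "k" already present; 7 new (b, b, g, b, g, j, k)
  "ksgjggbbsk" → prefix "ksgjggb" already present; 3 new (b, s, k)
Total nodes = 9 + 9 + 1 + 4 + 6 + 2 + 5 + 3 + 4 + 2 + 0 + 3 + 2 + 7 + 3 = 60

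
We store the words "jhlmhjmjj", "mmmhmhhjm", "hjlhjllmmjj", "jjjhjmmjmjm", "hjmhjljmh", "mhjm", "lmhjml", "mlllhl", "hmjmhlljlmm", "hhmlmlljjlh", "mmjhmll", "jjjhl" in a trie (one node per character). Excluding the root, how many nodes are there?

86

Insert word by word; a character creates a node only if that edge doesn't already exist:
  "jhlmhjmjj" → 9 new (j, h, l, m, h, j, m, j, j)
  "mmmhmhhjm" → 9 new (m, m, m, h, m, h, h, j, m)
  "hjlhjllmmjj" → 11 new (h, j, l, h, j, l, l, m, m, j, j)
  "jjjhjmmjmjm" → prefix "j" already present; 10 new (j, j, h, j, m, m, j, m, j, m)
  "hjmhjljmh" → prefix "hj" already present; 7 new (m, h, j, l, j, m, h)
  "mhjm" → prefix "m" already present; 3 new (h, j, m)
  "lmhjml" → 6 new (l, m, h, j, m, l)
  "mlllhl" → prefix "m" already present; 5 new (l, l, l, h, l)
  "hmjmhlljlmm" → prefix "h" already present; 10 new (m, j, m, h, l, l, j, l, m, m)
  "hhmlmlljjlh" → prefix "h" already present; 10 new (h, m, l, m, l, l, j, j, l, h)
  "mmjhmll" → prefix "mm" already present; 5 new (j, h, m, l, l)
  "jjjhl" → prefix "jjjh" already present; 1 new (l)
Total nodes = 9 + 9 + 11 + 10 + 7 + 3 + 6 + 5 + 10 + 10 + 5 + 1 = 86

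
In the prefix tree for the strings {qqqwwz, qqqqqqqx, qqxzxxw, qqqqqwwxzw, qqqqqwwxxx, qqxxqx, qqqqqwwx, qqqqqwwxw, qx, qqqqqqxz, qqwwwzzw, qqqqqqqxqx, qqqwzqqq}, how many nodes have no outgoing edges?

11

A leaf is a node with no children — equivalently, the end of a word that is not a proper prefix of any other stored word.
Those words: "qqqqqqqxqx", "qqqqqqxz", "qqqqqwwxw", "qqqqqwwxxx", "qqqqqwwxzw", "qqqwwz", "qqqwzqqq", "qqwwwzzw", "qqxxqx", "qqxzxxw", "qx"
Leaf count: 11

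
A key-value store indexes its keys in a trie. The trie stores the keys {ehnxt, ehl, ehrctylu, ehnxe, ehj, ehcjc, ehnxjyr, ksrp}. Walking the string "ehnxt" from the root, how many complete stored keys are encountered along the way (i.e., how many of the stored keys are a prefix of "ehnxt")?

Traverse "ehnxt" character by character; count nodes along the way that are marked as word ends.
Prefixes of the query that are stored words: "ehnxt"
Count: 1

1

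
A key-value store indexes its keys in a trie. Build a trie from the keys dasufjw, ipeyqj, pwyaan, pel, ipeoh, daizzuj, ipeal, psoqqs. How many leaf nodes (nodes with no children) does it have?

Leaves are exactly the stored words that no other stored word extends.
Those words: "daizzuj", "dasufjw", "ipeal", "ipeoh", "ipeyqj", "pel", "psoqqs", "pwyaan"
Leaf count: 8

8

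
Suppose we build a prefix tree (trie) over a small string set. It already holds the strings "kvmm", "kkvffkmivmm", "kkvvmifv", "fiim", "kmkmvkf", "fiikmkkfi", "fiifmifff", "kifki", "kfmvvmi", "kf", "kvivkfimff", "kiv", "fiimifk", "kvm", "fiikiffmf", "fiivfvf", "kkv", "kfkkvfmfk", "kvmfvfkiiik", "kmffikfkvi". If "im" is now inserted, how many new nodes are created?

2

No existing word starts with "i", so every character of "im" needs a new node.
2 − 0 = 2 new nodes.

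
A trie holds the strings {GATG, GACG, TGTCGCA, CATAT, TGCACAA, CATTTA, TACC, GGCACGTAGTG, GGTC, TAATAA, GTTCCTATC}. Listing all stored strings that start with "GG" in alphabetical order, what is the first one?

Filter for "GG…" and sort: "GGCACGTAGTG", "GGTC"
Position 1: GGCACGTAGTG

GGCACGTAGTG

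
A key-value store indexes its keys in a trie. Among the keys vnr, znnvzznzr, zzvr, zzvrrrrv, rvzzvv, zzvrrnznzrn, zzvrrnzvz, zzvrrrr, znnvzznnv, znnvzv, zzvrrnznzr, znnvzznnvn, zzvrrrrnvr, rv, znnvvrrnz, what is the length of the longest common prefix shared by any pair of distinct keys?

The deepest shared node is where two words last agree before diverging.
e.g. "zzvrrnznzr" and "zzvrrnznzrn" share the prefix "zzvrrnznzr" of length 10; no pair shares a longer one.
Longest shared-prefix length: 10

10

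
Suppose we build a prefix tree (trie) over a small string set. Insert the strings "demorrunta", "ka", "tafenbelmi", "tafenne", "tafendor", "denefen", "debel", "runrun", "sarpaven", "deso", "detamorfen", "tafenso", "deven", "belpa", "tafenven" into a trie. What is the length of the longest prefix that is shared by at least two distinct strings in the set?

The deepest shared node is where two words last agree before diverging.
e.g. "tafenbelmi" and "tafendor" share the prefix "tafen" of length 5; no pair shares a longer one.
Longest shared-prefix length: 5

5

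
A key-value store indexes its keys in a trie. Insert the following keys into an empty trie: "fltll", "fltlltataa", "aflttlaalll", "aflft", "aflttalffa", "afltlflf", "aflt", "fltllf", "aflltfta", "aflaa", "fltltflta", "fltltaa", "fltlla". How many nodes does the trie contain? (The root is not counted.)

Count nodes per top-level branch (shared prefixes stored once):
  'a'-branch (aflaa, aflft, aflltfta, aflt, afltlflf, aflttalffa, aflttlaalll): 29 nodes
  'f'-branch (fltll, fltlla, fltllf, fltlltataa, fltltaa, fltltflta): 19 nodes
Sum: 48

48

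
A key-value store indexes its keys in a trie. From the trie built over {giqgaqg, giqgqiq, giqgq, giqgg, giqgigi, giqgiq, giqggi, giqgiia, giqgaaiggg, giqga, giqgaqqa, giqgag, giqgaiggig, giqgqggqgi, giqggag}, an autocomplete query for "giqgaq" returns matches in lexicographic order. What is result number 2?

Filter for "giqgaq…" and sort: "giqgaqg", "giqgaqqa"
Position 2: giqgaqqa

giqgaqqa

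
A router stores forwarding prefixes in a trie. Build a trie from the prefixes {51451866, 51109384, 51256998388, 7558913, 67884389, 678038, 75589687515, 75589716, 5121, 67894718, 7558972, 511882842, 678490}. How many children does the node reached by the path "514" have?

1

The children of the "514" node are the distinct next characters among strings starting with "514".
Characters that immediately follow "514" among the stored strings: {5}.
That node has 1 child edge.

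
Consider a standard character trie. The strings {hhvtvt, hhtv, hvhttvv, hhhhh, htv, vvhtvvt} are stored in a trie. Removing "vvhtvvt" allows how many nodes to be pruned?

7

A node on "vvhtvvt"'s path can go only if nothing else ends at it or branches off below it.
No other word shares any prefix with "vvhtvvt", so all 7 of its nodes go.
Nodes removed: 7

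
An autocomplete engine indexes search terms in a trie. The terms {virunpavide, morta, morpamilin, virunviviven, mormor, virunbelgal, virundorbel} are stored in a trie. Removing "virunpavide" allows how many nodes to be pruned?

After clearing the end-marker at "virunpavide", prune upward until reaching a node still needed by another word.
The suffix "pavide" (6 nodes) is used only by "virunpavide"; the node for "virun" still has the child "v", so pruning stops there.
Nodes removed: 6

6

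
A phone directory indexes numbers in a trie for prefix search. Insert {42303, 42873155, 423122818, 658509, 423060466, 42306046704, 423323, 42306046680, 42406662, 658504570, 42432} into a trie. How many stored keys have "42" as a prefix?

Walk to "42"; the words in its subtree are exactly those with that prefix.
Matches: "42303", "423060466", "42306046680", "42306046704", "423122818", "423323", "42406662", "42432", "42873155"
Count: 9

9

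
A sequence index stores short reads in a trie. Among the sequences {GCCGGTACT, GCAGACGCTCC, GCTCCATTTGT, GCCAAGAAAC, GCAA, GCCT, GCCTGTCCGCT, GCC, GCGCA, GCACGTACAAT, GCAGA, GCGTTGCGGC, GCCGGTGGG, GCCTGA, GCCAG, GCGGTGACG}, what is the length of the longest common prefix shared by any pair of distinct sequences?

6

The deepest shared node is where two words last agree before diverging.
"GCCGGTACT" and "GCCGGTGGG" agree on "GCCGGT" (6 characters) before diverging; nothing deeper is shared.
Longest shared-prefix length: 6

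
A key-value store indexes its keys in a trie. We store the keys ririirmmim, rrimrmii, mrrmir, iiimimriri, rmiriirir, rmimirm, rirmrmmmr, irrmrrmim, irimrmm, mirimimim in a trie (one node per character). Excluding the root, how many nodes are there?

72

Trace insertions, counting only characters that open a new branch:
  "ririirmmim" → 10 new (r, i, r, i, i, r, m, m, i, m)
  "rrimrmii" → prefix "r" already present; 7 new (r, i, m, r, m, i, i)
  "mrrmir" → 6 new (m, r, r, m, i, r)
  "iiimimriri" → 10 new (i, i, i, m, i, m, r, i, r, i)
  "rmiriirir" → prefix "r" already present; 8 new (m, i, r, i, i, r, i, r)
  "rmimirm" → prefix "rmi" already present; 4 new (m, i, r, m)
  "rirmrmmmr" → prefix "rir" already present; 6 new (m, r, m, m, m, r)
  "irrmrrmim" → prefix "i" already present; 8 new (r, r, m, r, r, m, i, m)
  "irimrmm" → prefix "ir" already present; 5 new (i, m, r, m, m)
  "mirimimim" → prefix "m" already present; 8 new (i, r, i, m, i, m, i, m)
Total nodes = 10 + 7 + 6 + 10 + 8 + 4 + 6 + 8 + 5 + 8 = 72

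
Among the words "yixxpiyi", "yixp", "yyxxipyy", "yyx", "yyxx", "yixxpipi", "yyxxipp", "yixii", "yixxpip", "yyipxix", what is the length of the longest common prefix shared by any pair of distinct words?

Equivalently: take the maximum, over all pairs, of their longest common prefix length.
e.g. "yixxpip" and "yixxpipi" share the prefix "yixxpip" of length 7; no pair shares a longer one.
Longest shared-prefix length: 7

7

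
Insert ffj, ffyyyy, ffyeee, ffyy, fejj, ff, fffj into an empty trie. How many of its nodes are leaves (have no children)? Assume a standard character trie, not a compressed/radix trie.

5

Leaves are exactly the stored words that no other stored word extends.
Those words: "fejj", "fffj", "ffj", "ffyeee", "ffyyyy"
Leaf count: 5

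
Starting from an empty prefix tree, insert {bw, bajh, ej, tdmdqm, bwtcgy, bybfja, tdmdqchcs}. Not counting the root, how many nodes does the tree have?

Trace insertions, counting only characters that open a new branch:
  "bw" → 2 new (b, w)
  "bajh" → prefix "b" already present; 3 new (a, j, h)
  "ej" → 2 new (e, j)
  "tdmdqm" → 6 new (t, d, m, d, q, m)
  "bwtcgy" → prefix "bw" already present; 4 new (t, c, g, y)
  "bybfja" → prefix "b" already present; 5 new (y, b, f, j, a)
  "tdmdqchcs" → prefix "tdmdq" already present; 4 new (c, h, c, s)
Total nodes = 2 + 3 + 2 + 6 + 4 + 5 + 4 = 26

26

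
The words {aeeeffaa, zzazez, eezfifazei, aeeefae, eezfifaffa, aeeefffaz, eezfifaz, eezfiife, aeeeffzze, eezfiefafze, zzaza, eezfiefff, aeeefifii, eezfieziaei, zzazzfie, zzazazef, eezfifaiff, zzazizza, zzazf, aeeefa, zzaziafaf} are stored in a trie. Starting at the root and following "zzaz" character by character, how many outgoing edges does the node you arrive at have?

5

Follow the path "zzaz" to its node, then look at its outgoing edges.
Distinct next characters after "zzaz": a, e, f, i, z.
That node has 5 child edges.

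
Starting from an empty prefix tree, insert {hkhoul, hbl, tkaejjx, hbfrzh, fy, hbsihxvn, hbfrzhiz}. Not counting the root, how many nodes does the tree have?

29

Trie structure (* marks end of a word):
(root)
├─ f
│  └─ y *
├─ h
│  ├─ b
│  │  ├─ f
│  │  │  └─ r
│  │  │     └─ z
│  │  │        └─ h *
│  │  │           └─ i
│  │  │              └─ z *
│  │  ├─ l *
│  │  └─ s
│  │     └─ i
│  │        └─ h
│  │           └─ x
│  │              └─ v
│  │                 └─ n *
│  └─ k
│     └─ h
│        └─ o
│           └─ u
│              └─ l *
└─ t
   └─ k
      └─ a
         └─ e
            └─ j
               └─ j
                  └─ x *
Counting every labelled node above: 29.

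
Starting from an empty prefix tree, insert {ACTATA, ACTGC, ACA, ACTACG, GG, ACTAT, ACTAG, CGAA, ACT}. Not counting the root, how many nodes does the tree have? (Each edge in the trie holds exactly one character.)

18

Insert word by word; a character creates a node only if that edge doesn't already exist:
  "ACTATA" → 6 new (A, C, T, A, T, A)
  "ACTGC" → prefix "ACT" already present; 2 new (G, C)
  "ACA" → prefix "AC" already present; 1 new (A)
  "ACTACG" → prefix "ACTA" already present; 2 new (C, G)
  "GG" → 2 new (G, G)
  "ACTAT" → prefix "ACTAT" already present; 0 new (none)
  "ACTAG" → prefix "ACTA" already present; 1 new (G)
  "CGAA" → 4 new (C, G, A, A)
  "ACT" → prefix "ACT" already present; 0 new (none)
Total nodes = 6 + 2 + 1 + 2 + 2 + 0 + 1 + 4 + 0 = 18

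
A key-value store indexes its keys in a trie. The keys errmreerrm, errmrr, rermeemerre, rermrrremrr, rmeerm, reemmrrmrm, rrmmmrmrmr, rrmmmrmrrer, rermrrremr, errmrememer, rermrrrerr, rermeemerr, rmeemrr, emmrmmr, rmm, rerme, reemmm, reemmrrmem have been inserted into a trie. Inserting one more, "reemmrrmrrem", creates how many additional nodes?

3

"reemmrrmr" is already a path in the trie; the remaining "rem" must be added.
So 12 − 9 = 3 new nodes.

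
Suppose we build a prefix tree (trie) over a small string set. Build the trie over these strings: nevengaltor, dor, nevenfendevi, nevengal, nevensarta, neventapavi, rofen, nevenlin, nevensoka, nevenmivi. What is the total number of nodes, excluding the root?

For each word, the new-node count is its length minus the longest prefix already in the trie:
  "nevengaltor" → 11 new (n, e, v, e, n, g, a, l, t, o, r)
  "dor" → 3 new (d, o, r)
  "nevenfendevi" → prefix "neven" already present; 7 new (f, e, n, d, e, v, i)
  "nevengal" → prefix "nevengal" already present; 0 new (none)
  "nevensarta" → prefix "neven" already present; 5 new (s, a, r, t, a)
  "neventapavi" → prefix "neven" already present; 6 new (t, a, p, a, v, i)
  "rofen" → 5 new (r, o, f, e, n)
  "nevenlin" → prefix "neven" already present; 3 new (l, i, n)
  "nevensoka" → prefix "nevens" already present; 3 new (o, k, a)
  "nevenmivi" → prefix "neven" already present; 4 new (m, i, v, i)
Total nodes = 11 + 3 + 7 + 0 + 5 + 6 + 5 + 3 + 3 + 4 = 47

47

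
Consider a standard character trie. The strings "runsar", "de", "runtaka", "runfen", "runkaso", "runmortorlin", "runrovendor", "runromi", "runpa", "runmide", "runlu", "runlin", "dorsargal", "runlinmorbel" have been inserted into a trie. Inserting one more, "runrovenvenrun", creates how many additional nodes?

"runroven" is already a path in the trie; the remaining "venrun" must be added.
New nodes needed: |"runrovenvenrun"| − 8 = 14 − 8 = 6.

6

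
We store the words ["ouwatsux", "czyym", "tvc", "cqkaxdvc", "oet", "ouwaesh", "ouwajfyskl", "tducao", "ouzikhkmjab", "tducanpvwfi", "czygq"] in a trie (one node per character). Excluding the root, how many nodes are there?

Count nodes per top-level branch (shared prefixes stored once):
  'c'-branch (cqkaxdvc, czygq, czyym): 14 nodes
  'o'-branch (oet, ouwaesh, ouwajfyskl, ouwatsux, ouzikhkmjab): 28 nodes
  't'-branch (tducanpvwfi, tducao, tvc): 14 nodes
Sum: 56

56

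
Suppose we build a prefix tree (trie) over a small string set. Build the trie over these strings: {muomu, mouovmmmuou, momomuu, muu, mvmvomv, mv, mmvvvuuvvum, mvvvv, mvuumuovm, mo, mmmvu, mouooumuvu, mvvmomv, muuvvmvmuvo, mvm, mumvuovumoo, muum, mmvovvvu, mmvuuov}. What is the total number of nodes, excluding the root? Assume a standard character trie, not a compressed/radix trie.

87

Insert word by word; a character creates a node only if that edge doesn't already exist:
  "muomu" → 5 new (m, u, o, m, u)
  "mouovmmmuou" → prefix "m" already present; 10 new (o, u, o, v, m, m, m, u, o, u)
  "momomuu" → prefix "mo" already present; 5 new (m, o, m, u, u)
  "muu" → prefix "mu" already present; 1 new (u)
  "mvmvomv" → prefix "m" already present; 6 new (v, m, v, o, m, v)
  "mv" → prefix "mv" already present; 0 new (none)
  "mmvvvuuvvum" → prefix "m" already present; 10 new (m, v, v, v, u, u, v, v, u, m)
  "mvvvv" → prefix "mv" already present; 3 new (v, v, v)
  "mvuumuovm" → prefix "mv" already present; 7 new (u, u, m, u, o, v, m)
  "mo" → prefix "mo" already present; 0 new (none)
  "mmmvu" → prefix "mm" already present; 3 new (m, v, u)
  "mouooumuvu" → prefix "mouo" already present; 6 new (o, u, m, u, v, u)
  "mvvmomv" → prefix "mvv" already present; 4 new (m, o, m, v)
  "muuvvmvmuvo" → prefix "muu" already present; 8 new (v, v, m, v, m, u, v, o)
  "mvm" → prefix "mvm" already present; 0 new (none)
  "mumvuovumoo" → prefix "mu" already present; 9 new (m, v, u, o, v, u, m, o, o)
  "muum" → prefix "muu" already present; 1 new (m)
  "mmvovvvu" → prefix "mmv" already present; 5 new (o, v, v, v, u)
  "mmvuuov" → prefix "mmv" already present; 4 new (u, u, o, v)
Total nodes = 5 + 10 + 5 + 1 + 6 + 0 + 10 + 3 + 7 + 0 + 3 + 6 + 4 + 8 + 0 + 9 + 1 + 5 + 4 = 87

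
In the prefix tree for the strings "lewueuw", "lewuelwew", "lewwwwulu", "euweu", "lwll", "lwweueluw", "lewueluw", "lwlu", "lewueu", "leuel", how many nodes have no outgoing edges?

9

Leaves are exactly the stored words that no other stored word extends.
Those words: "euweu", "leuel", "lewueluw", "lewuelwew", "lewueuw", "lewwwwulu", "lwll", "lwlu", "lwweueluw"
Leaf count: 9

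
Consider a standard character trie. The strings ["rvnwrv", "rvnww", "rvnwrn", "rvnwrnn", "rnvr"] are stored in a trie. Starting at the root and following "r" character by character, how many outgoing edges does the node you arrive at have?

2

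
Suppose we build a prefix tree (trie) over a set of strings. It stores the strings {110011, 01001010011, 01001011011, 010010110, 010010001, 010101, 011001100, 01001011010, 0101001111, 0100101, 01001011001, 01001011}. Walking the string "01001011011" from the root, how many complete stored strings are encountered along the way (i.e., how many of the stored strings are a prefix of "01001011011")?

4

Check each prefix of "01001011011" against the stored set — each match is an end-marker on the path.
Prefixes of the query that are stored words: "0100101", "01001011", "010010110", "01001011011"
Count: 4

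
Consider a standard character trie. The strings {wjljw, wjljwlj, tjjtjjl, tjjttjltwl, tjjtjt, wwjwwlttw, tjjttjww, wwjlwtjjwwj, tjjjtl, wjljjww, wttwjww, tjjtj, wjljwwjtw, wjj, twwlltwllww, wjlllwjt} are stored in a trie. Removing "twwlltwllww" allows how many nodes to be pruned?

10

After clearing the end-marker at "twwlltwllww", prune upward until reaching a node still needed by another word.
The suffix "wwlltwllww" (10 nodes) is used only by "twwlltwllww"; the node for "t" still has the child "j", so pruning stops there.
Nodes removed: 10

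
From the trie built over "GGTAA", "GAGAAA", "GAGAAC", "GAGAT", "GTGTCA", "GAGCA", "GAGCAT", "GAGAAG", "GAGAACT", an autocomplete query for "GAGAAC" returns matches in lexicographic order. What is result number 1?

GAGAAC

DFS of the "GAGAAC" subtree visits, in order: "GAGAAC", "GAGAACT"
The 1st is GAGAAC.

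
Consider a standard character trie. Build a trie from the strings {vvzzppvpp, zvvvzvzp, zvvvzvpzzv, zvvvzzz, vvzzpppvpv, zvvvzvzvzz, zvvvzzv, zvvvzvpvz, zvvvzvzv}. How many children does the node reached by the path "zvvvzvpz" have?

1

Walk "zvvvzvpz" from the root, arriving at one node.
Distinct next characters after "zvvvzvpz": z.
That node has 1 child edge.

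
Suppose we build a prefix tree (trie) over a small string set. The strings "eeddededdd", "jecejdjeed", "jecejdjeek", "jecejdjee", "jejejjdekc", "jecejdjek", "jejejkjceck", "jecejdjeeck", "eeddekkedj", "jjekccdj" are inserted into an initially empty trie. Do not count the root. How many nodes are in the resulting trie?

For each word, the new-node count is its length minus the longest prefix already in the trie:
  "eeddededdd" → 10 new (e, e, d, d, e, d, e, d, d, d)
  "jecejdjeed" → 10 new (j, e, c, e, j, d, j, e, e, d)
  "jecejdjeek" → prefix "jecejdjee" already present; 1 new (k)
  "jecejdjee" → prefix "jecejdjee" already present; 0 new (none)
  "jejejjdekc" → prefix "je" already present; 8 new (j, e, j, j, d, e, k, c)
  "jecejdjek" → prefix "jecejdje" already present; 1 new (k)
  "jejejkjceck" → prefix "jejej" already present; 6 new (k, j, c, e, c, k)
  "jecejdjeeck" → prefix "jecejdjee" already present; 2 new (c, k)
  "eeddekkedj" → prefix "eedde" already present; 5 new (k, k, e, d, j)
  "jjekccdj" → prefix "j" already present; 7 new (j, e, k, c, c, d, j)
Total nodes = 10 + 10 + 1 + 0 + 8 + 1 + 6 + 2 + 5 + 7 = 50

50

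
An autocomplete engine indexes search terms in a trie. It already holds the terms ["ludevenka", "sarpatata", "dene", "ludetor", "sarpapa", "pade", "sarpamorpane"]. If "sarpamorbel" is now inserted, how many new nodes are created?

3

Walking "sarpamorbel" from the root, the first 8 characters ("sarpamor") follow existing edges; "b" is the first miss.
Each of the 3 remaining characters creates one node.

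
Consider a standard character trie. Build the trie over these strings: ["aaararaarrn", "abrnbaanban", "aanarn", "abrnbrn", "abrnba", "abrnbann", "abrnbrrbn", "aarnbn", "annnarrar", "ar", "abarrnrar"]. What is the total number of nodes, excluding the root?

For each word, the new-node count is its length minus the longest prefix already in the trie:
  "aaararaarrn" → 11 new (a, a, a, r, a, r, a, a, r, r, n)
  "abrnbaanban" → prefix "a" already present; 10 new (b, r, n, b, a, a, n, b, a, n)
  "aanarn" → prefix "aa" already present; 4 new (n, a, r, n)
  "abrnbrn" → prefix "abrnb" already present; 2 new (r, n)
  "abrnba" → prefix "abrnba" already present; 0 new (none)
  "abrnbann" → prefix "abrnba" already present; 2 new (n, n)
  "abrnbrrbn" → prefix "abrnbr" already present; 3 new (r, b, n)
  "aarnbn" → prefix "aa" already present; 4 new (r, n, b, n)
  "annnarrar" → prefix "a" already present; 8 new (n, n, n, a, r, r, a, r)
  "ar" → prefix "a" already present; 1 new (r)
  "abarrnrar" → prefix "ab" already present; 7 new (a, r, r, n, r, a, r)
Total nodes = 11 + 10 + 4 + 2 + 0 + 2 + 3 + 4 + 8 + 1 + 7 = 52

52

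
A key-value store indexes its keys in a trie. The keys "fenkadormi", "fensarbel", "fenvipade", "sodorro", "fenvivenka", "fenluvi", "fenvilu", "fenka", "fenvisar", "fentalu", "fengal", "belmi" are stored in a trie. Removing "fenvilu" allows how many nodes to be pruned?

A node on "fenvilu"'s path can go only if nothing else ends at it or branches off below it.
The suffix "lu" (2 nodes) is used only by "fenvilu"; the node for "fenvi" still has the child "p", so pruning stops there.
Nodes removed: 2

2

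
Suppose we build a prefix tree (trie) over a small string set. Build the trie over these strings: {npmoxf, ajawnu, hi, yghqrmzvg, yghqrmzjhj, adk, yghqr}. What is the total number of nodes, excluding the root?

Trace insertions, counting only characters that open a new branch:
  "npmoxf" → 6 new (n, p, m, o, x, f)
  "ajawnu" → 6 new (a, j, a, w, n, u)
  "hi" → 2 new (h, i)
  "yghqrmzvg" → 9 new (y, g, h, q, r, m, z, v, g)
  "yghqrmzjhj" → prefix "yghqrmz" already present; 3 new (j, h, j)
  "adk" → prefix "a" already present; 2 new (d, k)
  "yghqr" → prefix "yghqr" already present; 0 new (none)
Total nodes = 6 + 6 + 2 + 9 + 3 + 2 + 0 = 28

28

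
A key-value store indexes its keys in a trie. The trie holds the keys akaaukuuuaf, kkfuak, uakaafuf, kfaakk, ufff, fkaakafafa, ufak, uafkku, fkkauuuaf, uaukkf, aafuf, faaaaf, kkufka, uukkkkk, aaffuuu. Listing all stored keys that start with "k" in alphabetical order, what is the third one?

DFS of the "k" subtree visits, in order: "kfaakk", "kkfuak", "kkufka"
Position 3: kkufka

kkufka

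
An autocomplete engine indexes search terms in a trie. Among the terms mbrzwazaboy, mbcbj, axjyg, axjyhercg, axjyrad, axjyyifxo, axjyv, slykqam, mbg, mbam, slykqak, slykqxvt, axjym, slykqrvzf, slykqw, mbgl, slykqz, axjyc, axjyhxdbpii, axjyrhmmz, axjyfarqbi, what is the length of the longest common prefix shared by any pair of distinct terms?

6

The deepest shared node is where two words last agree before diverging.
"slykqak" and "slykqam" agree on "slykqa" (6 characters) before diverging; nothing deeper is shared.
Longest shared-prefix length: 6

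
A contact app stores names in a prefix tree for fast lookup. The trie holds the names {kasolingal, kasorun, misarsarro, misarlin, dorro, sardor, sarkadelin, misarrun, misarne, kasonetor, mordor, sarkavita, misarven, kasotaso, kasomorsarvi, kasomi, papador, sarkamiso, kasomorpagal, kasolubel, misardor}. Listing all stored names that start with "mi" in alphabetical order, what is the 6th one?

misarven

DFS of the "mi" subtree visits, in order: "misardor", "misarlin", "misarne", "misarrun", "misarsarro", "misarven"
Position 6: misarven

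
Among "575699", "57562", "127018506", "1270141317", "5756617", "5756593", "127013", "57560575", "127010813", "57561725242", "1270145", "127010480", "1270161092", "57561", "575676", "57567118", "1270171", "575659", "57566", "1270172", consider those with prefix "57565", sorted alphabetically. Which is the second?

DFS of the "57565" subtree visits, in order: "575659", "5756593"
The 2nd is 5756593.

5756593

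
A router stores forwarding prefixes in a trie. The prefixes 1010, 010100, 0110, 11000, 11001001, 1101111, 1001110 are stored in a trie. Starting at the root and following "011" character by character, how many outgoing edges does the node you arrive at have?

Walk "011" from the root, arriving at one node.
Characters that immediately follow "011" among the stored strings: {0}.
That node has 1 child edge.

1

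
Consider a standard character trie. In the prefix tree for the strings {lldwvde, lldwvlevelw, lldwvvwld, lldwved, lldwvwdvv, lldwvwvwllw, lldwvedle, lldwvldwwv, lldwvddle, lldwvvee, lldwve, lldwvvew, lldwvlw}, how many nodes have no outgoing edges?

11

Leaves are exactly the stored words that no other stored word extends.
Those words: "lldwvddle", "lldwvde", "lldwvedle", "lldwvldwwv", "lldwvlevelw", "lldwvlw", "lldwvvee", "lldwvvew", "lldwvvwld", "lldwvwdvv", "lldwvwvwllw"
Leaf count: 11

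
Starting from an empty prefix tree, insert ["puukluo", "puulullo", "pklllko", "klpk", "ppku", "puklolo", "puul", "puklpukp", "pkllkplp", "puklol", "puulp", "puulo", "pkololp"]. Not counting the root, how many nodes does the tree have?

Insert word by word; a character creates a node only if that edge doesn't already exist:
  "puukluo" → 7 new (p, u, u, k, l, u, o)
  "puulullo" → prefix "puu" already present; 5 new (l, u, l, l, o)
  "pklllko" → prefix "p" already present; 6 new (k, l, l, l, k, o)
  "klpk" → 4 new (k, l, p, k)
  "ppku" → prefix "p" already present; 3 new (p, k, u)
  "puklolo" → prefix "pu" already present; 5 new (k, l, o, l, o)
  "puul" → prefix "puul" already present; 0 new (none)
  "puklpukp" → prefix "pukl" already present; 4 new (p, u, k, p)
  "pkllkplp" → prefix "pkll" already present; 4 new (k, p, l, p)
  "puklol" → prefix "puklol" already present; 0 new (none)
  "puulp" → prefix "puul" already present; 1 new (p)
  "puulo" → prefix "puul" already present; 1 new (o)
  "pkololp" → prefix "pk" already present; 5 new (o, l, o, l, p)
Total nodes = 7 + 5 + 6 + 4 + 3 + 5 + 0 + 4 + 4 + 0 + 1 + 1 + 5 = 45

45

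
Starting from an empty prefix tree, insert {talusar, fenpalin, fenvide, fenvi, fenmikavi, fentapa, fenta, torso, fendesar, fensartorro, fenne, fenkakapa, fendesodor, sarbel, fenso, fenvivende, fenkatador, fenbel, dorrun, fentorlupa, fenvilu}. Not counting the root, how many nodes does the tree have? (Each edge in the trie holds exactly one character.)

Insert word by word; a character creates a node only if that edge doesn't already exist:
  "talusar" → 7 new (t, a, l, u, s, a, r)
  "fenpalin" → 8 new (f, e, n, p, a, l, i, n)
  "fenvide" → prefix "fen" already present; 4 new (v, i, d, e)
  "fenvi" → prefix "fenvi" already present; 0 new (none)
  "fenmikavi" → prefix "fen" already present; 6 new (m, i, k, a, v, i)
  "fentapa" → prefix "fen" already present; 4 new (t, a, p, a)
  "fenta" → prefix "fenta" already present; 0 new (none)
  "torso" → prefix "t" already present; 4 new (o, r, s, o)
  "fendesar" → prefix "fen" already present; 5 new (d, e, s, a, r)
  "fensartorro" → prefix "fen" already present; 8 new (s, a, r, t, o, r, r, o)
  "fenne" → prefix "fen" already present; 2 new (n, e)
  "fenkakapa" → prefix "fen" already present; 6 new (k, a, k, a, p, a)
  "fendesodor" → prefix "fendes" already present; 4 new (o, d, o, r)
  "sarbel" → 6 new (s, a, r, b, e, l)
  "fenso" → prefix "fens" already present; 1 new (o)
  "fenvivende" → prefix "fenvi" already present; 5 new (v, e, n, d, e)
  "fenkatador" → prefix "fenka" already present; 5 new (t, a, d, o, r)
  "fenbel" → prefix "fen" already present; 3 new (b, e, l)
  "dorrun" → 6 new (d, o, r, r, u, n)
  "fentorlupa" → prefix "fent" already present; 6 new (o, r, l, u, p, a)
  "fenvilu" → prefix "fenvi" already present; 2 new (l, u)
Total nodes = 7 + 8 + 4 + 0 + 6 + 4 + 0 + 4 + 5 + 8 + 2 + 6 + 4 + 6 + 1 + 5 + 5 + 3 + 6 + 6 + 2 = 92

92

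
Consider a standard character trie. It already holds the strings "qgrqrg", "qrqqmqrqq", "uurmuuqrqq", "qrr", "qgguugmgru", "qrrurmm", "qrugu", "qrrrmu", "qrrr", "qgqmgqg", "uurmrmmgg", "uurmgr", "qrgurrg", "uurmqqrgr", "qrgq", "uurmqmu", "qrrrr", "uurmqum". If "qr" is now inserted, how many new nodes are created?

0

"qr" is already a full path in the trie; only an end-marker is added.
No new nodes are needed: 0.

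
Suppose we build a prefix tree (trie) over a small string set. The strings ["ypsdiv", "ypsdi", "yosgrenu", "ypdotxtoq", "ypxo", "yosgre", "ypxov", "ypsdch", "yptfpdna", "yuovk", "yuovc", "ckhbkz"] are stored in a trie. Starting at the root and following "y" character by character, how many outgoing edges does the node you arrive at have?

The children of the "y" node are the distinct next characters among strings starting with "y".
Characters that immediately follow "y" among the stored strings: {o, p, u}.
That node has 3 child edges.

3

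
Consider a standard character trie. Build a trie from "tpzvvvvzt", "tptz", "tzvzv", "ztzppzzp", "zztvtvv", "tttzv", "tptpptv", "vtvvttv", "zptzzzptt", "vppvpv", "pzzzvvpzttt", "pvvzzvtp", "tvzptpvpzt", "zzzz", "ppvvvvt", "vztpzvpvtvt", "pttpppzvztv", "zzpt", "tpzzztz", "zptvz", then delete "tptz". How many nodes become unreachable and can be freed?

1

After clearing the end-marker at "tptz", prune upward until reaching a node still needed by another word.
The suffix "z" (1 node) is used only by "tptz"; the node for "tpt" still has the child "p", so pruning stops there.
Nodes removed: 1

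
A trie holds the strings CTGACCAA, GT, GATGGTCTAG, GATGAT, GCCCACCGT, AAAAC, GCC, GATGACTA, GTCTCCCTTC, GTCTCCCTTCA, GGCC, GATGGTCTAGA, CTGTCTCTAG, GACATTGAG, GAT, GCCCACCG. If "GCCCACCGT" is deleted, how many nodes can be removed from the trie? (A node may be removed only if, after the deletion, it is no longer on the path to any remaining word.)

After clearing the end-marker at "GCCCACCGT", prune upward until reaching a node still needed by another word.
The suffix "T" (1 node) is used only by "GCCCACCGT"; "GCCCACCG" is itself a stored word, so pruning stops there.
Nodes removed: 1

1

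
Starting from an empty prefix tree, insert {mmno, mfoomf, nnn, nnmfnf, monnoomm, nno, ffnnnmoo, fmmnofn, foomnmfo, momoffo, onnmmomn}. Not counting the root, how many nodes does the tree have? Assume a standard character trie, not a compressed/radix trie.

58

For each word, the new-node count is its length minus the longest prefix already in the trie:
  "mmno" → 4 new (m, m, n, o)
  "mfoomf" → prefix "m" already present; 5 new (f, o, o, m, f)
  "nnn" → 3 new (n, n, n)
  "nnmfnf" → prefix "nn" already present; 4 new (m, f, n, f)
  "monnoomm" → prefix "m" already present; 7 new (o, n, n, o, o, m, m)
  "nno" → prefix "nn" already present; 1 new (o)
  "ffnnnmoo" → 8 new (f, f, n, n, n, m, o, o)
  "fmmnofn" → prefix "f" already present; 6 new (m, m, n, o, f, n)
  "foomnmfo" → prefix "f" already present; 7 new (o, o, m, n, m, f, o)
  "momoffo" → prefix "mo" already present; 5 new (m, o, f, f, o)
  "onnmmomn" → 8 new (o, n, n, m, m, o, m, n)
Total nodes = 4 + 5 + 3 + 4 + 7 + 1 + 8 + 6 + 7 + 5 + 8 = 58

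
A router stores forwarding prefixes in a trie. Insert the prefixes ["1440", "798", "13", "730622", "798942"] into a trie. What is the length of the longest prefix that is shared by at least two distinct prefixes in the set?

Equivalently: take the maximum, over all pairs, of their longest common prefix length.
"798" and "798942" agree on "798" (3 characters) before diverging; nothing deeper is shared.
Longest shared-prefix length: 3

3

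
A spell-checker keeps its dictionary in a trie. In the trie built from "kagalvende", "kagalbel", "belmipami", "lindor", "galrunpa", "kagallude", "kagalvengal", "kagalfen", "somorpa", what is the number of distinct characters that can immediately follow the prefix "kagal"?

The children of the "kagal" node are the distinct next characters among strings starting with "kagal".
Characters that immediately follow "kagal" among the stored strings: {b, f, l, v}.
That node has 4 child edges.

4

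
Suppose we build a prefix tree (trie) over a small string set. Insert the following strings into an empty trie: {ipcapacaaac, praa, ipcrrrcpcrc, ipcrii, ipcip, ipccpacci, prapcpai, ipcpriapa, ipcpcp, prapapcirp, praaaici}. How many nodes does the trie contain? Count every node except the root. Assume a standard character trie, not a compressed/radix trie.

Insert word by word; a character creates a node only if that edge doesn't already exist:
  "ipcapacaaac" → 11 new (i, p, c, a, p, a, c, a, a, a, c)
  "praa" → 4 new (p, r, a, a)
  "ipcrrrcpcrc" → prefix "ipc" already present; 8 new (r, r, r, c, p, c, r, c)
  "ipcrii" → prefix "ipcr" already present; 2 new (i, i)
  "ipcip" → prefix "ipc" already present; 2 new (i, p)
  "ipccpacci" → prefix "ipc" already present; 6 new (c, p, a, c, c, i)
  "prapcpai" → prefix "pra" already present; 5 new (p, c, p, a, i)
  "ipcpriapa" → prefix "ipc" already present; 6 new (p, r, i, a, p, a)
  "ipcpcp" → prefix "ipcp" already present; 2 new (c, p)
  "prapapcirp" → prefix "prap" already present; 6 new (a, p, c, i, r, p)
  "praaaici" → prefix "praa" already present; 4 new (a, i, c, i)
Total nodes = 11 + 4 + 8 + 2 + 2 + 6 + 5 + 6 + 2 + 6 + 4 = 56

56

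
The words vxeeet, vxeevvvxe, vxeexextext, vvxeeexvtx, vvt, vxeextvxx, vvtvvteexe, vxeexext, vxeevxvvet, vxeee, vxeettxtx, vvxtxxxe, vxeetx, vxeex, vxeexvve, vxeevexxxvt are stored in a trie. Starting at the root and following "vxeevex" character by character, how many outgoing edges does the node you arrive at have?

The children of the "vxeevex" node are the distinct next characters among strings starting with "vxeevex".
Distinct next characters after "vxeevex": x.
That node has 1 child edge.

1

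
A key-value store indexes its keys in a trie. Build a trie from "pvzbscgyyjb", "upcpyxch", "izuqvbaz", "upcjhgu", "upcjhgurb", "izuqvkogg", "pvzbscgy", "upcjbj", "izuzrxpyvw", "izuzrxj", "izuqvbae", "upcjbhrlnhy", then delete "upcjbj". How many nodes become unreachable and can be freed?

Walk "upcjbj" from the leaf back toward the root, removing each node that no remaining word uses.
The suffix "j" (1 node) is used only by "upcjbj"; the node for "upcjb" still has the child "h", so pruning stops there.
Nodes removed: 1

1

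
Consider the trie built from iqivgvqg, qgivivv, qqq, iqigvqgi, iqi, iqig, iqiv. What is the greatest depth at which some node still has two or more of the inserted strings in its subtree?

4

Equivalently: take the maximum, over all pairs, of their longest common prefix length.
e.g. "iqig" and "iqigvqgi" share the prefix "iqig" of length 4; no pair shares a longer one.
Longest shared-prefix length: 4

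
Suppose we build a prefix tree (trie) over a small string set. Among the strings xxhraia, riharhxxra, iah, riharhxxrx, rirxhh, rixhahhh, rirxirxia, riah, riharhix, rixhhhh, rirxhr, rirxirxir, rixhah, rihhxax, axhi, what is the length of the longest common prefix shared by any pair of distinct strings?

9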